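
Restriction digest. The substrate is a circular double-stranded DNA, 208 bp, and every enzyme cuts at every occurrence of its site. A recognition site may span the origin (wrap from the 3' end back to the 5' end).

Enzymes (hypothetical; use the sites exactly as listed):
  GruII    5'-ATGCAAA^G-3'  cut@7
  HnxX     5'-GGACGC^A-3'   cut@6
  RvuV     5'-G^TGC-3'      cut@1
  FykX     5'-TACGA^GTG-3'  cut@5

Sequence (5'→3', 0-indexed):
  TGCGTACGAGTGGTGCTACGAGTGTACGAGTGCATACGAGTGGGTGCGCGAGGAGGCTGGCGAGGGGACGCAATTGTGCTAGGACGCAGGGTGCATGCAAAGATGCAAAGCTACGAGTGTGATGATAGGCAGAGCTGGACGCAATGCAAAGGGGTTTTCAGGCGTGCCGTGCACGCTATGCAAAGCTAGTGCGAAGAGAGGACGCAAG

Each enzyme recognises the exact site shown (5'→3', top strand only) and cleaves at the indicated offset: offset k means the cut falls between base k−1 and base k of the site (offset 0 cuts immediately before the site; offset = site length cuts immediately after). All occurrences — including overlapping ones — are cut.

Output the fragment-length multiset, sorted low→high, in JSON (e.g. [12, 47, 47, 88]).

[1,3,4,4,5,5,5,5,7,8,8,8,8,9,9,10,11,14,15,16,26,27]

Site scan:
  GruII ATGCAAAG/7: at [94, 102, 143, 177] ⇒ [101, 109, 150, 184]
  HnxX GGACGCA/6: at [65, 81, 136, 199] ⇒ [71, 87, 142, 205]
  RvuV GTGC/1: at [12, 29, 43, 75, 90, 163, 168, 188, 207] ⇒ [0, 13, 30, 44, 76, 91, 164, 169, 189]
  FykX TACGAGTG/5: at [4, 16, 24, 34, 111] ⇒ [9, 21, 29, 39, 116]

Pooled cuts: [0, 9, 13, 21, 29, 30, 39, 44, 71, 76, 87, 91, 101, 109, 116, 142, 150, 164, 169, 184, 189, 205]

Fragment lengths:
  0→9: 9 bp
  9→13: 4 bp
  13→21: 8 bp
  21→29: 8 bp
  29→30: 1 bp
  30→39: 9 bp
  39→44: 5 bp
  44→71: 27 bp
  71→76: 5 bp
  76→87: 11 bp
  87→91: 4 bp
  91→101: 10 bp
  101→109: 8 bp
  109→116: 7 bp
  116→142: 26 bp
  142→150: 8 bp
  150→164: 14 bp
  164→169: 5 bp
  169→184: 15 bp
  184→189: 5 bp
  189→205: 16 bp
  205→0 (wrap): 208-205+0 = 3 bp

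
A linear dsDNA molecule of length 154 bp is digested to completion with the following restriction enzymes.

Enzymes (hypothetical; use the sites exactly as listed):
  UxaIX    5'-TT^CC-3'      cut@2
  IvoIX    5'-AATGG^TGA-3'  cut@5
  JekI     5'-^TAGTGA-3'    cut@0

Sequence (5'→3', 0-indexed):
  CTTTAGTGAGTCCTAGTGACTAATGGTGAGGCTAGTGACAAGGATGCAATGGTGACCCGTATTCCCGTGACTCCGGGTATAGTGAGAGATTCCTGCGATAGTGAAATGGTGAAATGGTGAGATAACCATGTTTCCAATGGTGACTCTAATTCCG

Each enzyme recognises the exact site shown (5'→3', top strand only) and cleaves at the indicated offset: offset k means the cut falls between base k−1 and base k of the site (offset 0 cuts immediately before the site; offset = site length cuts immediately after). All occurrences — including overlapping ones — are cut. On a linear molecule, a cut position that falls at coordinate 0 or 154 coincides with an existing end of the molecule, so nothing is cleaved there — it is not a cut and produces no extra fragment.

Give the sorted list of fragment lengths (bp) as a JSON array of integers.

[3,3,6,7,7,8,10,11,11,11,12,13,16,16,20]

Site scan:
  UxaIX TTCC/2: at [61, 89, 131, 149] ⇒ [63, 91, 133, 151]
  IvoIX AATGGTGA/5: at [21, 47, 104, 112, 135] ⇒ [26, 52, 109, 117, 140]
  JekI TAGTGA/0: at [3, 13, 32, 79, 98] ⇒ [3, 13, 32, 79, 98]

All cut coordinates (distinct, sorted): [3, 13, 26, 32, 52, 63, 79, 91, 98, 109, 117, 133, 140, 151]

Fragment lengths:
  [0,3): 3 bp
  [3,13): 10 bp
  [13,26): 13 bp
  [26,32): 6 bp
  [32,52): 20 bp
  [52,63): 11 bp
  [63,79): 16 bp
  [79,91): 12 bp
  [91,98): 7 bp
  [98,109): 11 bp
  [109,117): 8 bp
  [117,133): 16 bp
  [133,140): 7 bp
  [140,151): 11 bp
  [151,154): 3 bp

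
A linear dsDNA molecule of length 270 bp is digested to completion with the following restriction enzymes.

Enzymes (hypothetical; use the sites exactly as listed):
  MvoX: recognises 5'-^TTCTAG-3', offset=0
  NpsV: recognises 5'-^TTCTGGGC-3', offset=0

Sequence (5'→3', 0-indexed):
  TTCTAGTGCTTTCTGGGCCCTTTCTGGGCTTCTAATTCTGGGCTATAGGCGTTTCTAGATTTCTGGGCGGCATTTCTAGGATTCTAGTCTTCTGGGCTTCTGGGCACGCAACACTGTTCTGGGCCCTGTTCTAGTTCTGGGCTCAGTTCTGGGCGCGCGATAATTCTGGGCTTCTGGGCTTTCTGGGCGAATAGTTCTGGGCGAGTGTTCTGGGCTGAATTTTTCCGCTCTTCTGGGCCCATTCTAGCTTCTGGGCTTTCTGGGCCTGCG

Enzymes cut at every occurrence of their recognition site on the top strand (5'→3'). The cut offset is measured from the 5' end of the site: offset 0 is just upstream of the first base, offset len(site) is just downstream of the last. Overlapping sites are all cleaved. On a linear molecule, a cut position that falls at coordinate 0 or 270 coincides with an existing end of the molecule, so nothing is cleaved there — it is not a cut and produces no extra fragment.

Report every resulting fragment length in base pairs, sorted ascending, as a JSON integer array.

[6,7,8,8,8,8,8,9,9,10,11,11,12,12,13,13,13,14,14,17,17,19,23]

Scan for sites:
  MvoX (TTCTAG, off=0): starts [0, 52, 73, 81, 128, 241] → cuts [52, 73, 81, 128, 241] (position 0 is a terminus of the linear molecule — no cut)
  NpsV (TTCTGGGC, off=0): starts [10, 21, 35, 60, 89, 97, 116, 134, 146, 163, 171, 180, 194, 207, 230, 248, 257] → cuts [10, 21, 35, 60, 89, 97, 116, 134, 146, 163, 171, 180, 194, 207, 230, 248, 257]

All cut coordinates (distinct, sorted): [10, 21, 35, 52, 60, 73, 81, 89, 97, 116, 128, 134, 146, 163, 171, 180, 194, 207, 230, 241, 248, 257]

Fragment lengths:
  [0,10): 10 bp
  [10,21): 11 bp
  [21,35): 14 bp
  [35,52): 17 bp
  [52,60): 8 bp
  [60,73): 13 bp
  [73,81): 8 bp
  [81,89): 8 bp
  [89,97): 8 bp
  [97,116): 19 bp
  [116,128): 12 bp
  [128,134): 6 bp
  [134,146): 12 bp
  [146,163): 17 bp
  [163,171): 8 bp
  [171,180): 9 bp
  [180,194): 14 bp
  [194,207): 13 bp
  [207,230): 23 bp
  [230,241): 11 bp
  [241,248): 7 bp
  [248,257): 9 bp
  [257,270): 13 bp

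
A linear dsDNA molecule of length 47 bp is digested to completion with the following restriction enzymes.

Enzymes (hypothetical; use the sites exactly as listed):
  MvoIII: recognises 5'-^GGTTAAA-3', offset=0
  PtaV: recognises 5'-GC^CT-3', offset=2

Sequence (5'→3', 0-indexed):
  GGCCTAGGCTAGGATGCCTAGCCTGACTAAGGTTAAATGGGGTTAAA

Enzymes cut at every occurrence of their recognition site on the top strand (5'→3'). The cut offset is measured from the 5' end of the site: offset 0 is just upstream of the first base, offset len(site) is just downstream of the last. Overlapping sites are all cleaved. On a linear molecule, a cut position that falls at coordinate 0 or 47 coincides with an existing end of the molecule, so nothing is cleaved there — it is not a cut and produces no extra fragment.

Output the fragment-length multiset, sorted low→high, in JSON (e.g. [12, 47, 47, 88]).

[3,5,7,8,10,14]

Site scan:
  MvoIII (GGTTAAA, off=0): starts [30, 40] → cuts [30, 40]
  PtaV (GCCT, off=2): starts [1, 15, 20] → cuts [3, 17, 22]

All cut coordinates (distinct, sorted): [3, 17, 22, 30, 40]

Fragment lengths:
  [0,3): 3 bp
  [3,17): 14 bp
  [17,22): 5 bp
  [22,30): 8 bp
  [30,40): 10 bp
  [40,47): 7 bp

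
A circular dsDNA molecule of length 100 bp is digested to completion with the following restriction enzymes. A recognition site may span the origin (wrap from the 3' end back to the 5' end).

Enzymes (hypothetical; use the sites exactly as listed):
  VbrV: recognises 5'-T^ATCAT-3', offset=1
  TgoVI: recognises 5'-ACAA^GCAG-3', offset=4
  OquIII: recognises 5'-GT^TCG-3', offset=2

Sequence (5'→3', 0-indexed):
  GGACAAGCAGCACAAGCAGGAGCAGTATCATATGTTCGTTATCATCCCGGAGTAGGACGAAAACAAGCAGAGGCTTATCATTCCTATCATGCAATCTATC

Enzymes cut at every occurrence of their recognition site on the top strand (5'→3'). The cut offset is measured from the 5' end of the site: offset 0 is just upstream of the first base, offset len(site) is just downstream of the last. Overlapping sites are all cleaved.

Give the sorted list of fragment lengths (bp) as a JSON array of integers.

[5,9,9,9,10,11,21,26]

Per-enzyme occurrences:
  VbrV TATCAT/1: at [25, 39, 75, 84] ⇒ [26, 40, 76, 85]
  TgoVI ACAAGCAG/4: at [2, 11, 62] ⇒ [6, 15, 66]
  OquIII GTTCG/2: at [33] ⇒ [35]

All cut coordinates (distinct, sorted): [6, 15, 26, 35, 40, 66, 76, 85]

Fragments:
  6→15: 9 bp
  15→26: 11 bp
  26→35: 9 bp
  35→40: 5 bp
  40→66: 26 bp
  66→76: 10 bp
  76→85: 9 bp
  85→6 (wrap): 100-85+6 = 21 bp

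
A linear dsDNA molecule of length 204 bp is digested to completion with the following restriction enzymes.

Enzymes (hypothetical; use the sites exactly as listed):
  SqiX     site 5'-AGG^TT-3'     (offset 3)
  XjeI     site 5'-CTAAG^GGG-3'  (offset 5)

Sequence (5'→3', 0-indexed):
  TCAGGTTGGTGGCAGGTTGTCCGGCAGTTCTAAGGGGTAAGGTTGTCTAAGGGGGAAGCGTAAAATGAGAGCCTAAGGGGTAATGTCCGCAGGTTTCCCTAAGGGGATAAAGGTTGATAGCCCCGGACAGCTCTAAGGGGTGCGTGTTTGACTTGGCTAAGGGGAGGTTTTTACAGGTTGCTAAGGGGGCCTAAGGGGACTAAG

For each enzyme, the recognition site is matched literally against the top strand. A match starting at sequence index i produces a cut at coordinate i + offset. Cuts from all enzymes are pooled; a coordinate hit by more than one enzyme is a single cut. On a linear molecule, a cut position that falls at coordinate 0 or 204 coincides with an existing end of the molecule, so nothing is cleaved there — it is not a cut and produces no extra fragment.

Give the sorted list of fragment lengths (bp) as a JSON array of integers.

[5,6,8,8,9,9,10,10,10,10,11,16,18,24,24,26]

Per-enzyme occurrences:
  SqiX (AGGTT, off=3): starts [2, 13, 39, 90, 110, 164, 174] → cuts [5, 16, 42, 93, 113, 167, 177]
  XjeI (CTAAGGGG, off=5): starts [29, 46, 72, 98, 132, 156, 180, 190] → cuts [34, 51, 77, 103, 137, 161, 185, 195]

Pooled cuts: [5, 16, 34, 42, 51, 77, 93, 103, 113, 137, 161, 167, 177, 185, 195]

Fragments:
  [0,5): 5 bp
  [5,16): 11 bp
  [16,34): 18 bp
  [34,42): 8 bp
  [42,51): 9 bp
  [51,77): 26 bp
  [77,93): 16 bp
  [93,103): 10 bp
  [103,113): 10 bp
  [113,137): 24 bp
  [137,161): 24 bp
  [161,167): 6 bp
  [167,177): 10 bp
  [177,185): 8 bp
  [185,195): 10 bp
  [195,204): 9 bp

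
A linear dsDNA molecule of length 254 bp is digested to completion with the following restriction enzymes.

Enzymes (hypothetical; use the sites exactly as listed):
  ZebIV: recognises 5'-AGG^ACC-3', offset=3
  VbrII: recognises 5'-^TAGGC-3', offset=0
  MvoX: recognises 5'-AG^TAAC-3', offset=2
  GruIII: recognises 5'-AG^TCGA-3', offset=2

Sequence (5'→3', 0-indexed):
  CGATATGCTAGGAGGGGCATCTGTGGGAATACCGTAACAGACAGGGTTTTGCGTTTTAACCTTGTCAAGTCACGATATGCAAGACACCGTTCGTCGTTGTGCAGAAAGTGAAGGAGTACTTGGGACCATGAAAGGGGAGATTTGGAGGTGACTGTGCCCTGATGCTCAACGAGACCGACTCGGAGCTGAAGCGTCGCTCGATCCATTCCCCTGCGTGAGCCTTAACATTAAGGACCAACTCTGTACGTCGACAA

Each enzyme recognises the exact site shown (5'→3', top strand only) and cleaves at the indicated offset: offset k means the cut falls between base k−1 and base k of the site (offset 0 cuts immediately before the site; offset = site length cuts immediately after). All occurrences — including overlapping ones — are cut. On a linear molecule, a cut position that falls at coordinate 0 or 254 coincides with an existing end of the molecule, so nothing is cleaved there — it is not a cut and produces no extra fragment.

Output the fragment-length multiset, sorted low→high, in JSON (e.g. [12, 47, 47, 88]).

[21,233]

Per-enzyme occurrences:
  ZebIV AGGACC/3: at [230] ⇒ [233]
  VbrII (TAGGC, off=0): no sites
  MvoX (AGTAAC, off=2): no sites
  GruIII (AGTCGA, off=2): no sites

All cut coordinates (distinct, sorted): [233]

Fragments:
  [0,233): 233 bp
  [233,254): 21 bp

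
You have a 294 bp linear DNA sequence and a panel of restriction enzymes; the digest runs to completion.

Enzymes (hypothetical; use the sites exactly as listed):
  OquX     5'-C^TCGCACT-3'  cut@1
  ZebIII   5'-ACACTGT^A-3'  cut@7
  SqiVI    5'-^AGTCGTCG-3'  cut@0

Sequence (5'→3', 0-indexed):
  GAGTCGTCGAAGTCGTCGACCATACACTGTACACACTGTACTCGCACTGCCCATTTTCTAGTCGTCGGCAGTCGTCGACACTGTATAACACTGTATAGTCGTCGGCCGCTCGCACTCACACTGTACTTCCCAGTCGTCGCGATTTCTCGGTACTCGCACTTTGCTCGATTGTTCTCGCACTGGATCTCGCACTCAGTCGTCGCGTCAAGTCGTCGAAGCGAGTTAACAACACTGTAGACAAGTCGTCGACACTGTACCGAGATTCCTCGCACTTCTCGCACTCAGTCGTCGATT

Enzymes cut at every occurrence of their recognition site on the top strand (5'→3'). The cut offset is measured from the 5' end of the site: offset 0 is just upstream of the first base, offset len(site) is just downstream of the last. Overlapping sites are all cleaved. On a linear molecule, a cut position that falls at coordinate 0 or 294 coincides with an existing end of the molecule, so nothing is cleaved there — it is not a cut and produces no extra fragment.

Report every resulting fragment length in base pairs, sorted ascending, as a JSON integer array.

Per-enzyme occurrences:
  OquX CTCGCACT/1: at [40, 108, 152, 173, 185, 265, 274] ⇒ [41, 109, 153, 174, 186, 266, 275]
  ZebIII ACACTGTA/7: at [23, 32, 77, 87, 117, 228, 248] ⇒ [30, 39, 84, 94, 124, 235, 255]
  SqiVI AGTCGTCG/0: at [1, 10, 59, 69, 96, 131, 194, 207, 240, 283] ⇒ [1, 10, 59, 69, 96, 131, 194, 207, 240, 283]

Pooled cuts: [1, 10, 30, 39, 41, 59, 69, 84, 94, 96, 109, 124, 131, 153, 174, 186, 194, 207, 235, 240, 255, 266, 275, 283]

Fragments:
  [0,1): 1 bp
  [1,10): 9 bp
  [10,30): 20 bp
  [30,39): 9 bp
  [39,41): 2 bp
  [41,59): 18 bp
  [59,69): 10 bp
  [69,84): 15 bp
  [84,94): 10 bp
  [94,96): 2 bp
  [96,109): 13 bp
  [109,124): 15 bp
  [124,131): 7 bp
  [131,153): 22 bp
  [153,174): 21 bp
  [174,186): 12 bp
  [186,194): 8 bp
  [194,207): 13 bp
  [207,235): 28 bp
  [235,240): 5 bp
  [240,255): 15 bp
  [255,266): 11 bp
  [266,275): 9 bp
  [275,283): 8 bp
  [283,294): 11 bp

[1,2,2,5,7,8,8,9,9,9,10,10,11,11,12,13,13,15,15,15,18,20,21,22,28]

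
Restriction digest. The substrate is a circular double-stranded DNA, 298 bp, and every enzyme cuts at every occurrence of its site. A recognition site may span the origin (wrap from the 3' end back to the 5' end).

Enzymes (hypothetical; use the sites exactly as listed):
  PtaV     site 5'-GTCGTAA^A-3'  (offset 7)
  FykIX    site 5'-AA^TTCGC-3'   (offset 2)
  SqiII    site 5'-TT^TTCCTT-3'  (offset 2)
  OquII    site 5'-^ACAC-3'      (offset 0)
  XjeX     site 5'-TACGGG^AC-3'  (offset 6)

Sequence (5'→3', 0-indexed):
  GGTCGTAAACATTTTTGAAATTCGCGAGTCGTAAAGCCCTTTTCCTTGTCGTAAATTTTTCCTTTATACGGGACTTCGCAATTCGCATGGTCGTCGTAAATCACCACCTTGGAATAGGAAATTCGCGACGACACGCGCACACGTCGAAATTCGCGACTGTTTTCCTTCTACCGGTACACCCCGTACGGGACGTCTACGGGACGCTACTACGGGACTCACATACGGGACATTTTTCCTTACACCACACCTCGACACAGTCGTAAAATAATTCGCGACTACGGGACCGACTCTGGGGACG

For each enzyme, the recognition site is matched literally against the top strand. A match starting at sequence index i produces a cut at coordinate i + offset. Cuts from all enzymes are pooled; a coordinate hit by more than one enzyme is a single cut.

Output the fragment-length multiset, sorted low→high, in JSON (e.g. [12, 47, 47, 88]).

[4,5,5,6,6,7,8,8,9,9,11,11,12,12,12,13,13,13,14,14,14,14,14,18,22,24]

Site scan:
  PtaV (GTCGTAAA, off=7): starts [1, 27, 47, 92, 256] → cuts [8, 34, 54, 99, 263]
  FykIX (AATTCGC, off=2): starts [18, 79, 119, 147, 266] → cuts [20, 81, 121, 149, 268]
  SqiII (TTTTCCTT, off=2): starts [39, 56, 159, 230] → cuts [41, 58, 161, 232]
  OquII (ACAC, off=0): starts [130, 138, 175, 238, 243, 251] → cuts [130, 138, 175, 238, 243, 251]
  XjeX (TACGGGAC, off=6): starts [66, 183, 194, 207, 220, 276] → cuts [72, 189, 200, 213, 226, 282]

Pooled cuts: [8, 20, 34, 41, 54, 58, 72, 81, 99, 121, 130, 138, 149, 161, 175, 189, 200, 213, 226, 232, 238, 243, 251, 263, 268, 282]

Fragments:
  8→20: 12 bp
  20→34: 14 bp
  34→41: 7 bp
  41→54: 13 bp
  54→58: 4 bp
  58→72: 14 bp
  72→81: 9 bp
  81→99: 18 bp
  99→121: 22 bp
  121→130: 9 bp
  130→138: 8 bp
  138→149: 11 bp
  149→161: 12 bp
  161→175: 14 bp
  175→189: 14 bp
  189→200: 11 bp
  200→213: 13 bp
  213→226: 13 bp
  226→232: 6 bp
  232→238: 6 bp
  238→243: 5 bp
  243→251: 8 bp
  251→263: 12 bp
  263→268: 5 bp
  268→282: 14 bp
  282→8 (wrap): 298-282+8 = 24 bp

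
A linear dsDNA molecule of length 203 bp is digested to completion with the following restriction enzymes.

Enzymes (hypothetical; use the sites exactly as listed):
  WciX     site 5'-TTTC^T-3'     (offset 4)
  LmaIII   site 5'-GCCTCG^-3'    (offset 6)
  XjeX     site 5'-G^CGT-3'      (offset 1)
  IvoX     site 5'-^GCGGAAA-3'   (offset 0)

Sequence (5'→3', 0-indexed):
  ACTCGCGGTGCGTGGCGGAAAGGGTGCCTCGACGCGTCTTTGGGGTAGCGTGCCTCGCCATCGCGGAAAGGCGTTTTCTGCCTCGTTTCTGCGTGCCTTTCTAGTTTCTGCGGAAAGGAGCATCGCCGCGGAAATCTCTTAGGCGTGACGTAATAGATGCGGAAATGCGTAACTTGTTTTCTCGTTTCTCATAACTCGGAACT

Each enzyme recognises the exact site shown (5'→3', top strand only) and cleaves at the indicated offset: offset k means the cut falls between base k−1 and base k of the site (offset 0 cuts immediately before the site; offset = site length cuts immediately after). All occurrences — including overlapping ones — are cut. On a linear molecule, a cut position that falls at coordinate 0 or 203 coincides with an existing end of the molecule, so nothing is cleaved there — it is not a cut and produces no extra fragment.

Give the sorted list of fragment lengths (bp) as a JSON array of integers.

[1,2,3,4,4,5,7,7,7,7,9,9,9,10,10,14,14,15,15,16,17,18]

Per-enzyme occurrences:
  WciX TTTCT/4: at [74, 85, 97, 104, 177, 184] ⇒ [78, 89, 101, 108, 181, 188]
  LmaIII GCCTCG/6: at [25, 51, 79] ⇒ [31, 57, 85]
  XjeX GCGT/1: at [9, 33, 47, 70, 90, 142, 166] ⇒ [10, 34, 48, 71, 91, 143, 167]
  IvoX GCGGAAA/0: at [14, 62, 109, 127, 158] ⇒ [14, 62, 109, 127, 158]

All cut coordinates (distinct, sorted): [10, 14, 31, 34, 48, 57, 62, 71, 78, 85, 89, 91, 101, 108, 109, 127, 143, 158, 167, 181, 188]

Fragment lengths:
  [0,10): 10 bp
  [10,14): 4 bp
  [14,31): 17 bp
  [31,34): 3 bp
  [34,48): 14 bp
  [48,57): 9 bp
  [57,62): 5 bp
  [62,71): 9 bp
  [71,78): 7 bp
  [78,85): 7 bp
  [85,89): 4 bp
  [89,91): 2 bp
  [91,101): 10 bp
  [101,108): 7 bp
  [108,109): 1 bp
  [109,127): 18 bp
  [127,143): 16 bp
  [143,158): 15 bp
  [158,167): 9 bp
  [167,181): 14 bp
  [181,188): 7 bp
  [188,203): 15 bp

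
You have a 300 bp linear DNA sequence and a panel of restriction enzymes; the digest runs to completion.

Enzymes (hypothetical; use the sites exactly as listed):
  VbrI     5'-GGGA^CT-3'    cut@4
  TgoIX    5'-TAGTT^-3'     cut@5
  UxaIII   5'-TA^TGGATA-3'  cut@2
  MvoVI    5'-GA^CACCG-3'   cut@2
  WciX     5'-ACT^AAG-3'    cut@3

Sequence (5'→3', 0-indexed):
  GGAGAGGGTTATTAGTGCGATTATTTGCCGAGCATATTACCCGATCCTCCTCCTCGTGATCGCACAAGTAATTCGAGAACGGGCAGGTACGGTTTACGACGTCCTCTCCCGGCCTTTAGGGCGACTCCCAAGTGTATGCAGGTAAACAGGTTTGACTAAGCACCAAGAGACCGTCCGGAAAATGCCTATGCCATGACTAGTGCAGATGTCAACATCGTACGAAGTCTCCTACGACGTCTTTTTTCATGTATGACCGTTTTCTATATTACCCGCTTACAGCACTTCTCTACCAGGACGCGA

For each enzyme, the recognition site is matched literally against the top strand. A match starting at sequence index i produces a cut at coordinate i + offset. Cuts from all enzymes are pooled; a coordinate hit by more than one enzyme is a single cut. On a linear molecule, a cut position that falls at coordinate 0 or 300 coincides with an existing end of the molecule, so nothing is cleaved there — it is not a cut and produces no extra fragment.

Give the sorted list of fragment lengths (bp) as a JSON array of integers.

Site scan:
  VbrI (GGGACT, off=4): no sites
  TgoIX (TAGTT, off=5): no sites
  UxaIII (TATGGATA, off=2): no sites
  MvoVI (GACACCG, off=2): no sites
  WciX ACTAAG/3: at [154] ⇒ [157]

Pooled cuts: [157]

Fragments:
  [0,157): 157 bp
  [157,300): 143 bp

[143,157]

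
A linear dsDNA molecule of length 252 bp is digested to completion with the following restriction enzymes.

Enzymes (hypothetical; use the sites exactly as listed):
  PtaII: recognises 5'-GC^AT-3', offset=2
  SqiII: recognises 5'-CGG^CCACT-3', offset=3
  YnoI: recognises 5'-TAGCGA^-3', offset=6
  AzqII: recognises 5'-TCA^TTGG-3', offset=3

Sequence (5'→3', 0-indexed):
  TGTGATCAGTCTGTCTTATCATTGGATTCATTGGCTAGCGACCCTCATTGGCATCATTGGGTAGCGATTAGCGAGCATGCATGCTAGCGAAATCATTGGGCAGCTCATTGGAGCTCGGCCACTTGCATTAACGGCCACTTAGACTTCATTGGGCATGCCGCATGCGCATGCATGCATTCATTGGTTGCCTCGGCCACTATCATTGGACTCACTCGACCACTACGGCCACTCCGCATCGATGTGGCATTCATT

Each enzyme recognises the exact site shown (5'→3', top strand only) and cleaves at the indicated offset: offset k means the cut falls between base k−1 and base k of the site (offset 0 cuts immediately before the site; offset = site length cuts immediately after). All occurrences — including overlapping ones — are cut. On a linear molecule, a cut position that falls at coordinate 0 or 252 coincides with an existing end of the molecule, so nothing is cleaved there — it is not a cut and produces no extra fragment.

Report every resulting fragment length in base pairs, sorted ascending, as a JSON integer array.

[2,4,4,4,4,5,5,5,6,6,6,7,7,7,8,8,9,9,9,10,11,11,11,11,12,13,14,21,23]

Site scan:
  PtaII GCAT/2: at [50, 74, 78, 124, 152, 159, 165, 169, 173, 232, 243] ⇒ [52, 76, 80, 126, 154, 161, 167, 171, 175, 234, 245]
  SqiII CGGCCACT/3: at [115, 131, 190, 222] ⇒ [118, 134, 193, 225]
  YnoI TAGCGA/6: at [35, 61, 68, 84] ⇒ [41, 67, 74, 90]
  AzqII TCATTGG/3: at [18, 27, 44, 53, 92, 104, 145, 177, 199] ⇒ [21, 30, 47, 56, 95, 107, 148, 180, 202]

Pooled cuts: [21, 30, 41, 47, 52, 56, 67, 74, 76, 80, 90, 95, 107, 118, 126, 134, 148, 154, 161, 167, 171, 175, 180, 193, 202, 225, 234, 245]

Fragments:
  [0,21): 21 bp
  [21,30): 9 bp
  [30,41): 11 bp
  [41,47): 6 bp
  [47,52): 5 bp
  [52,56): 4 bp
  [56,67): 11 bp
  [67,74): 7 bp
  [74,76): 2 bp
  [76,80): 4 bp
  [80,90): 10 bp
  [90,95): 5 bp
  [95,107): 12 bp
  [107,118): 11 bp
  [118,126): 8 bp
  [126,134): 8 bp
  [134,148): 14 bp
  [148,154): 6 bp
  [154,161): 7 bp
  [161,167): 6 bp
  [167,171): 4 bp
  [171,175): 4 bp
  [175,180): 5 bp
  [180,193): 13 bp
  [193,202): 9 bp
  [202,225): 23 bp
  [225,234): 9 bp
  [234,245): 11 bp
  [245,252): 7 bp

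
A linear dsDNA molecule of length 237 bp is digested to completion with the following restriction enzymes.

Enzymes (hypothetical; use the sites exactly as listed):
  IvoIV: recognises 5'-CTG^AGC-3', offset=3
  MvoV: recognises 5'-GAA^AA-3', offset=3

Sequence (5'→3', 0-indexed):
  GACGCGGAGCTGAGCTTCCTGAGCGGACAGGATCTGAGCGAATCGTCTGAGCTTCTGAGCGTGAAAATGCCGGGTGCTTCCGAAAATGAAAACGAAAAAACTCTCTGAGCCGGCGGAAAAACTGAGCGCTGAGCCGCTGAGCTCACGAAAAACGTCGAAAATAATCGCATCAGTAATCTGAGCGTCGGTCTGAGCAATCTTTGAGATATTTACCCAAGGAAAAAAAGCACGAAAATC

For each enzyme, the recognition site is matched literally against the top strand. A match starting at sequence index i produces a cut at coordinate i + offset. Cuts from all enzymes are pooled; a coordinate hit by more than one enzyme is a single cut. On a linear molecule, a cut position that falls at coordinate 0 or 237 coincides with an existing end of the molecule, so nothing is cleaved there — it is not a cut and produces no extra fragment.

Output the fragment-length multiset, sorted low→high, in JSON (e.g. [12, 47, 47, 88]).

Scan for sites:
  IvoIV CTGAGC/3: at [9, 18, 33, 46, 54, 104, 121, 128, 136, 177, 189] ⇒ [12, 21, 36, 49, 57, 107, 124, 131, 139, 180, 192]
  MvoV GAAAA/3: at [62, 81, 87, 93, 115, 146, 156, 218, 230] ⇒ [65, 84, 90, 96, 118, 149, 159, 221, 233]

All cut coordinates (distinct, sorted): [12, 21, 36, 49, 57, 65, 84, 90, 96, 107, 118, 124, 131, 139, 149, 159, 180, 192, 221, 233]

Fragment lengths:
  [0,12): 12 bp
  [12,21): 9 bp
  [21,36): 15 bp
  [36,49): 13 bp
  [49,57): 8 bp
  [57,65): 8 bp
  [65,84): 19 bp
  [84,90): 6 bp
  [90,96): 6 bp
  [96,107): 11 bp
  [107,118): 11 bp
  [118,124): 6 bp
  [124,131): 7 bp
  [131,139): 8 bp
  [139,149): 10 bp
  [149,159): 10 bp
  [159,180): 21 bp
  [180,192): 12 bp
  [192,221): 29 bp
  [221,233): 12 bp
  [233,237): 4 bp

[4,6,6,6,7,8,8,8,9,10,10,11,11,12,12,12,13,15,19,21,29]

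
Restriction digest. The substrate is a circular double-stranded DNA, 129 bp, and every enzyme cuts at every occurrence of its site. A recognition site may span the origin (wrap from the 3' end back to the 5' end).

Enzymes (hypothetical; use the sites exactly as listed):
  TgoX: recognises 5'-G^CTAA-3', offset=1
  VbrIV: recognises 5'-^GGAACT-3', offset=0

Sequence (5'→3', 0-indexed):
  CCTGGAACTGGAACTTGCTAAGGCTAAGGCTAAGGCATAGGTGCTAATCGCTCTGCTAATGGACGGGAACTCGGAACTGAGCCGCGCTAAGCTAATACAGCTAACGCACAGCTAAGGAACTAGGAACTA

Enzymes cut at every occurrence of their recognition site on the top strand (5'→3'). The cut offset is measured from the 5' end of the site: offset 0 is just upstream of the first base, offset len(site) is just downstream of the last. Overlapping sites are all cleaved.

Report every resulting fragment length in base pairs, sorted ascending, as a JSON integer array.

[4,5,6,6,6,7,7,8,9,10,10,11,12,14,14]

Scan for sites:
  TgoX (GCTAA, off=1): starts [16, 22, 28, 42, 54, 85, 90, 99, 110] → cuts [17, 23, 29, 43, 55, 86, 91, 100, 111]
  VbrIV (GGAACT, off=0): starts [3, 9, 65, 72, 115, 122] → cuts [3, 9, 65, 72, 115, 122]

All cut coordinates (distinct, sorted): [3, 9, 17, 23, 29, 43, 55, 65, 72, 86, 91, 100, 111, 115, 122]

Fragment lengths:
  3→9: 6 bp
  9→17: 8 bp
  17→23: 6 bp
  23→29: 6 bp
  29→43: 14 bp
  43→55: 12 bp
  55→65: 10 bp
  65→72: 7 bp
  72→86: 14 bp
  86→91: 5 bp
  91→100: 9 bp
  100→111: 11 bp
  111→115: 4 bp
  115→122: 7 bp
  122→3 (wrap): 129-122+3 = 10 bp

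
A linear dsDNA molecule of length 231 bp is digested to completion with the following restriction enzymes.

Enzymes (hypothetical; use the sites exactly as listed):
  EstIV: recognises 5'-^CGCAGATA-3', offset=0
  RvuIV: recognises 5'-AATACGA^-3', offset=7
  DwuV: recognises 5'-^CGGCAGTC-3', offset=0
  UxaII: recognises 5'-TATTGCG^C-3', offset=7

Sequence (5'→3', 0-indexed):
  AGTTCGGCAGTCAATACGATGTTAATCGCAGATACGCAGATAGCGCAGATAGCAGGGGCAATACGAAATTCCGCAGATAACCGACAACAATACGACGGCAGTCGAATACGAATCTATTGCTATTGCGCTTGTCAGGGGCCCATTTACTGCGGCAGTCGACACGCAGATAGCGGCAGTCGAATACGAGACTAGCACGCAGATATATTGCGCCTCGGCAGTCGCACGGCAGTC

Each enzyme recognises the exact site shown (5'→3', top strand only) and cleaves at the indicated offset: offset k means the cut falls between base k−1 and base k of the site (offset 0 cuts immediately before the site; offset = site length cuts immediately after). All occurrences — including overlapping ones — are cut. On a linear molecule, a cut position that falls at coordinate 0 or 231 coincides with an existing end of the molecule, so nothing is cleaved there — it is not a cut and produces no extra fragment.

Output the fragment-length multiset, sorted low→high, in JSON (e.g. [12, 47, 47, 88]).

Site scan:
  EstIV CGCAGATA/0: at [26, 34, 43, 71, 161, 194] ⇒ [26, 34, 43, 71, 161, 194]
  RvuIV AATACGA/7: at [12, 59, 88, 104, 179] ⇒ [19, 66, 95, 111, 186]
  DwuV CGGCAGTC/0: at [4, 95, 149, 170, 212, 223] ⇒ [4, 95, 149, 170, 212, 223]
  UxaII TATTGCGC/7: at [120, 202] ⇒ [127, 209]

Pooled cuts: [4, 19, 26, 34, 43, 66, 71, 95, 111, 127, 149, 161, 170, 186, 194, 209, 212, 223]

Fragments:
  [0,4): 4 bp
  [4,19): 15 bp
  [19,26): 7 bp
  [26,34): 8 bp
  [34,43): 9 bp
  [43,66): 23 bp
  [66,71): 5 bp
  [71,95): 24 bp
  [95,111): 16 bp
  [111,127): 16 bp
  [127,149): 22 bp
  [149,161): 12 bp
  [161,170): 9 bp
  [170,186): 16 bp
  [186,194): 8 bp
  [194,209): 15 bp
  [209,212): 3 bp
  [212,223): 11 bp
  [223,231): 8 bp

[3,4,5,7,8,8,8,9,9,11,12,15,15,16,16,16,22,23,24]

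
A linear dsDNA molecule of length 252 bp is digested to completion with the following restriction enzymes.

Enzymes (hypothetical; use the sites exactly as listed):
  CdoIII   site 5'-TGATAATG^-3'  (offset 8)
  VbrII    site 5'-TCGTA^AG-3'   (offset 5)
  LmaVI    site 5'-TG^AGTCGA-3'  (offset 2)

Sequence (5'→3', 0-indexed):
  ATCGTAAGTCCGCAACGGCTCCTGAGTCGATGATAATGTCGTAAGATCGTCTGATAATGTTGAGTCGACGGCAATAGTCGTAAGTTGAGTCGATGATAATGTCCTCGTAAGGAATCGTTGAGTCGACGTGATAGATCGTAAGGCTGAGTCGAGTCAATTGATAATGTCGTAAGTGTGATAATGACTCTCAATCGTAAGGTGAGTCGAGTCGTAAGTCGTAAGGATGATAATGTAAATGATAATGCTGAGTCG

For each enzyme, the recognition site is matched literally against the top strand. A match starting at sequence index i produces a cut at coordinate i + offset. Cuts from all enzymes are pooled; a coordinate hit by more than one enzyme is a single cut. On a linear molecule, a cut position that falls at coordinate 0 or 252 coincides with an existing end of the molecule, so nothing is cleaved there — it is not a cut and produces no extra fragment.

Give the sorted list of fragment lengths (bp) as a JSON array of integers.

[3,5,5,5,5,6,6,7,8,8,11,12,12,12,12,13,14,14,16,18,20,20,20]

Per-enzyme occurrences:
  CdoIII (TGATAATG, off=8): starts [30, 51, 93, 158, 175, 224, 236] → cuts [38, 59, 101, 166, 183, 232, 244]
  VbrII (TCGTAAG, off=5): starts [1, 38, 77, 104, 135, 166, 191, 208, 215] → cuts [6, 43, 82, 109, 140, 171, 196, 213, 220]
  LmaVI (TGAGTCGA, off=2): starts [22, 60, 85, 118, 144, 199] → cuts [24, 62, 87, 120, 146, 201]

All cut coordinates (distinct, sorted): [6, 24, 38, 43, 59, 62, 82, 87, 101, 109, 120, 140, 146, 166, 171, 183, 196, 201, 213, 220, 232, 244]

Fragments:
  [0,6): 6 bp
  [6,24): 18 bp
  [24,38): 14 bp
  [38,43): 5 bp
  [43,59): 16 bp
  [59,62): 3 bp
  [62,82): 20 bp
  [82,87): 5 bp
  [87,101): 14 bp
  [101,109): 8 bp
  [109,120): 11 bp
  [120,140): 20 bp
  [140,146): 6 bp
  [146,166): 20 bp
  [166,171): 5 bp
  [171,183): 12 bp
  [183,196): 13 bp
  [196,201): 5 bp
  [201,213): 12 bp
  [213,220): 7 bp
  [220,232): 12 bp
  [232,244): 12 bp
  [244,252): 8 bp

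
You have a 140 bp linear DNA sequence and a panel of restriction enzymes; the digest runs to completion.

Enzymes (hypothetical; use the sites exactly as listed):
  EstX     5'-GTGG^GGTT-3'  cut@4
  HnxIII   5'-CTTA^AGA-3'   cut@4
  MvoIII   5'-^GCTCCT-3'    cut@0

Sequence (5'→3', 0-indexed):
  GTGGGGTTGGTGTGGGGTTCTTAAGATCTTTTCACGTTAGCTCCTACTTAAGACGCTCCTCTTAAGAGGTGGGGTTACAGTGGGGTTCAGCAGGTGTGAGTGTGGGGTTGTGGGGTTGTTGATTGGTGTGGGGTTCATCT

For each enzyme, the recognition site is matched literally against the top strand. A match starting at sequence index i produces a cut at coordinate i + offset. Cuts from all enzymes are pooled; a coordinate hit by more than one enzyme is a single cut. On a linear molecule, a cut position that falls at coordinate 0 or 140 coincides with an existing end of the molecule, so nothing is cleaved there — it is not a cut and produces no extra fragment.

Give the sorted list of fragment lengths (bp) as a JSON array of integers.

Site scan:
  EstX (GTGGGGTT, off=4): starts [0, 11, 68, 79, 101, 109, 127] → cuts [4, 15, 72, 83, 105, 113, 131]
  HnxIII (CTTAAGA, off=4): starts [19, 46, 60] → cuts [23, 50, 64]
  MvoIII (GCTCCT, off=0): starts [39, 54] → cuts [39, 54]

All cut coordinates (distinct, sorted): [4, 15, 23, 39, 50, 54, 64, 72, 83, 105, 113, 131]

Fragments:
  [0,4): 4 bp
  [4,15): 11 bp
  [15,23): 8 bp
  [23,39): 16 bp
  [39,50): 11 bp
  [50,54): 4 bp
  [54,64): 10 bp
  [64,72): 8 bp
  [72,83): 11 bp
  [83,105): 22 bp
  [105,113): 8 bp
  [113,131): 18 bp
  [131,140): 9 bp

[4,4,8,8,8,9,10,11,11,11,16,18,22]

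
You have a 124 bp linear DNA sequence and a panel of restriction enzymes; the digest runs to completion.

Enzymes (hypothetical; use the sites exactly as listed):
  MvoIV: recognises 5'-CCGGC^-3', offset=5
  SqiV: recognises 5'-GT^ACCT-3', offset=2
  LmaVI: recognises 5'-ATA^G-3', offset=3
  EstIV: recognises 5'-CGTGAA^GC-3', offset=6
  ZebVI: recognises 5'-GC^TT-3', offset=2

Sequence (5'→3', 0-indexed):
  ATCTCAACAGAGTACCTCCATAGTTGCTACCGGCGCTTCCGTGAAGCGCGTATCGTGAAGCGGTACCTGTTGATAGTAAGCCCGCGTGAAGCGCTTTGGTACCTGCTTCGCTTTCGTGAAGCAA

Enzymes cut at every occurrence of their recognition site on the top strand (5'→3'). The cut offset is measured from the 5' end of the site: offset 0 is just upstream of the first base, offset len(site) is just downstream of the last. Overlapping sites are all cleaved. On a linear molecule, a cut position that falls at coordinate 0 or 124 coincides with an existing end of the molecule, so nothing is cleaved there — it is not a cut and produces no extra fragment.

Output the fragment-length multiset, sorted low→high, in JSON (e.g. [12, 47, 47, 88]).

Site scan:
  MvoIV CCGGC/5: at [29] ⇒ [34]
  SqiV GTACCT/2: at [11, 62, 98] ⇒ [13, 64, 100]
  LmaVI ATAG/3: at [19, 72] ⇒ [22, 75]
  EstIV CGTGAAGC/6: at [39, 53, 84, 114] ⇒ [45, 59, 90, 120]
  ZebVI GCTT/2: at [34, 92, 104, 109] ⇒ [36, 94, 106, 111]

Pooled cuts: [13, 22, 34, 36, 45, 59, 64, 75, 90, 94, 100, 106, 111, 120]

Fragment lengths:
  [0,13): 13 bp
  [13,22): 9 bp
  [22,34): 12 bp
  [34,36): 2 bp
  [36,45): 9 bp
  [45,59): 14 bp
  [59,64): 5 bp
  [64,75): 11 bp
  [75,90): 15 bp
  [90,94): 4 bp
  [94,100): 6 bp
  [100,106): 6 bp
  [106,111): 5 bp
  [111,120): 9 bp
  [120,124): 4 bp

[2,4,4,5,5,6,6,9,9,9,11,12,13,14,15]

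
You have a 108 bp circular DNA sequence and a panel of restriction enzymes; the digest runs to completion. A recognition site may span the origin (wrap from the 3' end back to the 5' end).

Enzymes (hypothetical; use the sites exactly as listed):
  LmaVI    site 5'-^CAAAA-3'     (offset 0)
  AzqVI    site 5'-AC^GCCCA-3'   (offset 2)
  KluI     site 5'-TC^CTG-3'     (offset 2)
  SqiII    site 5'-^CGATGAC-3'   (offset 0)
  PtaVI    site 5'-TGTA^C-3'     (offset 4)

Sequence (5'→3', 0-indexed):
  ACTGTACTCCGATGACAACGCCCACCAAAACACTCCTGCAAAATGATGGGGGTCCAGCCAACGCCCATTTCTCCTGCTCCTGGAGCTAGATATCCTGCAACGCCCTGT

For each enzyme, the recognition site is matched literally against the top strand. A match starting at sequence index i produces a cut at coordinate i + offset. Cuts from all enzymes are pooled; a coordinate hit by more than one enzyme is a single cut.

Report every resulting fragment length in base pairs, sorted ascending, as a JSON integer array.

Scan for sites:
  LmaVI (CAAAA, off=0): starts [25, 38] → cuts [25, 38]
  AzqVI (ACGCCCA, off=2): starts [17, 60] → cuts [19, 62]
  KluI (TCCTG, off=2): starts [33, 71, 77, 92] → cuts [35, 73, 79, 94]
  SqiII (CGATGAC, off=0): starts [9] → cuts [9]
  PtaVI (TGTAC, off=4): starts [2, 105] → cuts [1, 6]

Pooled cuts: [1, 6, 9, 19, 25, 35, 38, 62, 73, 79, 94]

Fragment lengths:
  1→6: 5 bp
  6→9: 3 bp
  9→19: 10 bp
  19→25: 6 bp
  25→35: 10 bp
  35→38: 3 bp
  38→62: 24 bp
  62→73: 11 bp
  73→79: 6 bp
  79→94: 15 bp
  94→1 (wrap): 108-94+1 = 15 bp

[3,3,5,6,6,10,10,11,15,15,24]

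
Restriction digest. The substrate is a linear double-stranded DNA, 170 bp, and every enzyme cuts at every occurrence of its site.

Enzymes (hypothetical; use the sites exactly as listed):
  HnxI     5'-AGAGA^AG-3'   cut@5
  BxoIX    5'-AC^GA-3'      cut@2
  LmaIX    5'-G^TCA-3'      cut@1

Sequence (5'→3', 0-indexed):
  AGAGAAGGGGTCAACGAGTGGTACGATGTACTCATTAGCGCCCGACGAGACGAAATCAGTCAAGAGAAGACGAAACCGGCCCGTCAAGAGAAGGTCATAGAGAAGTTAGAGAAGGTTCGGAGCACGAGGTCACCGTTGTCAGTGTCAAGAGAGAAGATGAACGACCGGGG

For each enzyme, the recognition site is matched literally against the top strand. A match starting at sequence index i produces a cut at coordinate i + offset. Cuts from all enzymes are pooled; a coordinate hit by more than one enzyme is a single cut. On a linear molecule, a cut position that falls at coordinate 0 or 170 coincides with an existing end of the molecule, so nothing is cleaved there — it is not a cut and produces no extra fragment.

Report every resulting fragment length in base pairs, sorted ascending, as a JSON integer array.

[3,4,4,5,5,5,5,6,8,8,8,8,8,9,9,9,9,10,12,13,22]

Per-enzyme occurrences:
  HnxI AGAGAAG/5: at [0, 62, 86, 98, 107, 149] ⇒ [5, 67, 91, 103, 112, 154]
  BxoIX ACGA/2: at [13, 22, 44, 49, 69, 123, 160] ⇒ [15, 24, 46, 51, 71, 125, 162]
  LmaIX GTCA/1: at [9, 58, 82, 93, 128, 137, 143] ⇒ [10, 59, 83, 94, 129, 138, 144]

Pooled cuts: [5, 10, 15, 24, 46, 51, 59, 67, 71, 83, 91, 94, 103, 112, 125, 129, 138, 144, 154, 162]

Fragment lengths:
  [0,5): 5 bp
  [5,10): 5 bp
  [10,15): 5 bp
  [15,24): 9 bp
  [24,46): 22 bp
  [46,51): 5 bp
  [51,59): 8 bp
  [59,67): 8 bp
  [67,71): 4 bp
  [71,83): 12 bp
  [83,91): 8 bp
  [91,94): 3 bp
  [94,103): 9 bp
  [103,112): 9 bp
  [112,125): 13 bp
  [125,129): 4 bp
  [129,138): 9 bp
  [138,144): 6 bp
  [144,154): 10 bp
  [154,162): 8 bp
  [162,170): 8 bp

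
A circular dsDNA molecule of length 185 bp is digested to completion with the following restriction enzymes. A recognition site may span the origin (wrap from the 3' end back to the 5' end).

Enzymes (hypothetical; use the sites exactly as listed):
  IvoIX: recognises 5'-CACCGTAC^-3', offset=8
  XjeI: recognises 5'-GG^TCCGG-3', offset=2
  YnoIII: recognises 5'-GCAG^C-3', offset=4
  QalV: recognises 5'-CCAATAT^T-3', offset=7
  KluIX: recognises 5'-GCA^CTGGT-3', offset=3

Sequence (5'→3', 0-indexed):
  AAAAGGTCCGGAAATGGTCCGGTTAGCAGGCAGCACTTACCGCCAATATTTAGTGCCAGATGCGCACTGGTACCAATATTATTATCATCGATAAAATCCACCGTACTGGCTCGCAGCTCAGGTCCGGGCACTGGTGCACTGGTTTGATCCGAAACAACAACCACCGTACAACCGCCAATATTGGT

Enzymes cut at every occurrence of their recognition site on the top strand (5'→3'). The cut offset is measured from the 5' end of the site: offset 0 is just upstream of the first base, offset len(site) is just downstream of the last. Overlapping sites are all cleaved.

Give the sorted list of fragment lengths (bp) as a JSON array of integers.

[6,8,8,10,10,11,12,13,16,16,17,27,31]

Site scan:
  IvoIX (CACCGTAC, off=8): starts [98, 161] → cuts [106, 169]
  XjeI (GGTCCGG, off=2): starts [4, 15, 120] → cuts [6, 17, 122]
  YnoIII (GCAGC, off=4): starts [29, 112] → cuts [33, 116]
  QalV (CCAATATT, off=7): starts [42, 72, 174] → cuts [49, 79, 181]
  KluIX (GCACTGGT, off=3): starts [63, 127, 135] → cuts [66, 130, 138]

Pooled cuts: [6, 17, 33, 49, 66, 79, 106, 116, 122, 130, 138, 169, 181]

Fragment lengths:
  6→17: 11 bp
  17→33: 16 bp
  33→49: 16 bp
  49→66: 17 bp
  66→79: 13 bp
  79→106: 27 bp
  106→116: 10 bp
  116→122: 6 bp
  122→130: 8 bp
  130→138: 8 bp
  138→169: 31 bp
  169→181: 12 bp
  181→6 (wrap): 185-181+6 = 10 bp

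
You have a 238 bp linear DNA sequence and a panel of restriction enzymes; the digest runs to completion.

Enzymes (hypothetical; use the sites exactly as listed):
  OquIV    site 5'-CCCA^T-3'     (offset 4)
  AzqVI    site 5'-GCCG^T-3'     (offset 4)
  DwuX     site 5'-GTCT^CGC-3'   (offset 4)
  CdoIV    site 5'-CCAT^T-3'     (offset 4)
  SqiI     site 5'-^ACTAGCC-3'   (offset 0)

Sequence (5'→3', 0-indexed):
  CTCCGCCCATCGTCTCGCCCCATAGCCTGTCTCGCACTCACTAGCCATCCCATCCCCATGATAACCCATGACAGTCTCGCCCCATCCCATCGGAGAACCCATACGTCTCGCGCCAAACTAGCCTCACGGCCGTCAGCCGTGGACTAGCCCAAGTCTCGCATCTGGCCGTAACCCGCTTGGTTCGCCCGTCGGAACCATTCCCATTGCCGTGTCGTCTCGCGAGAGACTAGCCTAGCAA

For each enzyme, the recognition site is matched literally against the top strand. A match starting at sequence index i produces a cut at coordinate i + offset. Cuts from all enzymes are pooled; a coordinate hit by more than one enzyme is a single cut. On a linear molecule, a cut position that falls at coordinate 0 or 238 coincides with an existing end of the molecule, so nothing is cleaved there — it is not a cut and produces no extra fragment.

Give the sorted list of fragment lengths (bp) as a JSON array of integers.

[1,3,5,5,5,6,6,7,7,7,7,7,8,8,8,9,9,10,10,12,12,13,13,14,16,30]

Per-enzyme occurrences:
  OquIV CCCAT/4: at [5, 18, 48, 54, 64, 80, 85, 97, 199] ⇒ [9, 22, 52, 58, 68, 84, 89, 101, 203]
  AzqVI GCCGT/4: at [128, 135, 164, 205] ⇒ [132, 139, 168, 209]
  DwuX GTCTCGC/4: at [11, 28, 73, 104, 152, 213] ⇒ [15, 32, 77, 108, 156, 217]
  CdoIV CCATT/4: at [194, 200] ⇒ [198, 204]
  SqiI ACTAGCC/0: at [39, 116, 142, 225] ⇒ [39, 116, 142, 225]

Pooled cuts: [9, 15, 22, 32, 39, 52, 58, 68, 77, 84, 89, 101, 108, 116, 132, 139, 142, 156, 168, 198, 203, 204, 209, 217, 225]

Fragment lengths:
  [0,9): 9 bp
  [9,15): 6 bp
  [15,22): 7 bp
  [22,32): 10 bp
  [32,39): 7 bp
  [39,52): 13 bp
  [52,58): 6 bp
  [58,68): 10 bp
  [68,77): 9 bp
  [77,84): 7 bp
  [84,89): 5 bp
  [89,101): 12 bp
  [101,108): 7 bp
  [108,116): 8 bp
  [116,132): 16 bp
  [132,139): 7 bp
  [139,142): 3 bp
  [142,156): 14 bp
  [156,168): 12 bp
  [168,198): 30 bp
  [198,203): 5 bp
  [203,204): 1 bp
  [204,209): 5 bp
  [209,217): 8 bp
  [217,225): 8 bp
  [225,238): 13 bp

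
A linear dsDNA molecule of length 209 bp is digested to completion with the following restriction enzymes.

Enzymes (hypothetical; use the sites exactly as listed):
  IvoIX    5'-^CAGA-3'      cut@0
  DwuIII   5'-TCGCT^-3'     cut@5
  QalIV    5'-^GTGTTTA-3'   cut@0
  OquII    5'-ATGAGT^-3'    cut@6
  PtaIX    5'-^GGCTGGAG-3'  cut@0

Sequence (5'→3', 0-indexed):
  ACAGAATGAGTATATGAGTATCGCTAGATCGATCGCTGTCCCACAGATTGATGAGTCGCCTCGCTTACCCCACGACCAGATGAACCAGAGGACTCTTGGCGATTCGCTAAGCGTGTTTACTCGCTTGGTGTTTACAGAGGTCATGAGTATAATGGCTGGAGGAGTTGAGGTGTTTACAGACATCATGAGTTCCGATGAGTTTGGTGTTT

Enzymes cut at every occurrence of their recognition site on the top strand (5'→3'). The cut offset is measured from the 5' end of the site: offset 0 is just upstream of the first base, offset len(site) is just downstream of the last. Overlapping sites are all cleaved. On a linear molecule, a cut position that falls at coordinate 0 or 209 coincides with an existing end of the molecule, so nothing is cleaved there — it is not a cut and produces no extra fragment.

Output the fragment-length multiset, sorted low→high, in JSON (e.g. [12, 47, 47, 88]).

[1,2,4,5,6,6,7,7,8,9,9,9,10,10,11,12,13,13,14,14,16,23]

Scan for sites:
  IvoIX CAGA/0: at [1, 43, 76, 85, 134, 176] ⇒ [1, 43, 76, 85, 134, 176]
  DwuIII TCGCT/5: at [20, 32, 60, 103, 120] ⇒ [25, 37, 65, 108, 125]
  QalIV GTGTTTA/0: at [112, 127, 169] ⇒ [112, 127, 169]
  OquII ATGAGT/6: at [5, 13, 50, 142, 184, 194] ⇒ [11, 19, 56, 148, 190, 200]
  PtaIX GGCTGGAG/0: at [153] ⇒ [153]

All cut coordinates (distinct, sorted): [1, 11, 19, 25, 37, 43, 56, 65, 76, 85, 108, 112, 125, 127, 134, 148, 153, 169, 176, 190, 200]

Fragments:
  [0,1): 1 bp
  [1,11): 10 bp
  [11,19): 8 bp
  [19,25): 6 bp
  [25,37): 12 bp
  [37,43): 6 bp
  [43,56): 13 bp
  [56,65): 9 bp
  [65,76): 11 bp
  [76,85): 9 bp
  [85,108): 23 bp
  [108,112): 4 bp
  [112,125): 13 bp
  [125,127): 2 bp
  [127,134): 7 bp
  [134,148): 14 bp
  [148,153): 5 bp
  [153,169): 16 bp
  [169,176): 7 bp
  [176,190): 14 bp
  [190,200): 10 bp
  [200,209): 9 bp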